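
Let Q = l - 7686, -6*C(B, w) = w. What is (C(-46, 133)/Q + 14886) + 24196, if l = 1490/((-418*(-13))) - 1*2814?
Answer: 6689530686821/171166530 ≈ 39082.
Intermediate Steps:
C(B, w) = -w/6
l = -7644893/2717 (l = 1490/5434 - 2814 = 1490*(1/5434) - 2814 = 745/2717 - 2814 = -7644893/2717 ≈ -2813.7)
Q = -28527755/2717 (Q = -7644893/2717 - 7686 = -28527755/2717 ≈ -10500.)
(C(-46, 133)/Q + 14886) + 24196 = ((-⅙*133)/(-28527755/2717) + 14886) + 24196 = (-133/6*(-2717/28527755) + 14886) + 24196 = (361361/171166530 + 14886) + 24196 = 2547985326941/171166530 + 24196 = 6689530686821/171166530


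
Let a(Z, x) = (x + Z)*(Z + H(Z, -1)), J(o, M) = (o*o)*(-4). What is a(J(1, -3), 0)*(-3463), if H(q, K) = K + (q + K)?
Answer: -138520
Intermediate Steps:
H(q, K) = q + 2*K (H(q, K) = K + (K + q) = q + 2*K)
J(o, M) = -4*o² (J(o, M) = o²*(-4) = -4*o²)
a(Z, x) = (-2 + 2*Z)*(Z + x) (a(Z, x) = (x + Z)*(Z + (Z + 2*(-1))) = (Z + x)*(Z + (Z - 2)) = (Z + x)*(Z + (-2 + Z)) = (Z + x)*(-2 + 2*Z) = (-2 + 2*Z)*(Z + x))
a(J(1, -3), 0)*(-3463) = (-(-8)*1² - 2*0 + 2*(-4*1²)² + 2*(-4*1²)*0)*(-3463) = (-(-8) + 0 + 2*(-4*1)² + 2*(-4*1)*0)*(-3463) = (-2*(-4) + 0 + 2*(-4)² + 2*(-4)*0)*(-3463) = (8 + 0 + 2*16 + 0)*(-3463) = (8 + 0 + 32 + 0)*(-3463) = 40*(-3463) = -138520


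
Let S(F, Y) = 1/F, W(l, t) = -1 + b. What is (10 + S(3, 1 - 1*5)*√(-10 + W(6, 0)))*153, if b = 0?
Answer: 1530 + 51*I*√11 ≈ 1530.0 + 169.15*I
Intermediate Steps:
W(l, t) = -1 (W(l, t) = -1 + 0 = -1)
(10 + S(3, 1 - 1*5)*√(-10 + W(6, 0)))*153 = (10 + √(-10 - 1)/3)*153 = (10 + √(-11)/3)*153 = (10 + (I*√11)/3)*153 = (10 + I*√11/3)*153 = 1530 + 51*I*√11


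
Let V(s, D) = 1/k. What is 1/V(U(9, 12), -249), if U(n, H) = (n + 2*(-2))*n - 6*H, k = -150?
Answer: -150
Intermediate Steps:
U(n, H) = -6*H + n*(-4 + n) (U(n, H) = (n - 4)*n - 6*H = (-4 + n)*n - 6*H = n*(-4 + n) - 6*H = -6*H + n*(-4 + n))
V(s, D) = -1/150 (V(s, D) = 1/(-150) = -1/150)
1/V(U(9, 12), -249) = 1/(-1/150) = -150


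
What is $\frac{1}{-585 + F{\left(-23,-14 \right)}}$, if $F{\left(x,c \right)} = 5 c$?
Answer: $- \frac{1}{655} \approx -0.0015267$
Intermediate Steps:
$\frac{1}{-585 + F{\left(-23,-14 \right)}} = \frac{1}{-585 + 5 \left(-14\right)} = \frac{1}{-585 - 70} = \frac{1}{-655} = - \frac{1}{655}$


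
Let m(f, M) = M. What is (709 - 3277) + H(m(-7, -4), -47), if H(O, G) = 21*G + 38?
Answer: -3517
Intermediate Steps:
H(O, G) = 38 + 21*G
(709 - 3277) + H(m(-7, -4), -47) = (709 - 3277) + (38 + 21*(-47)) = -2568 + (38 - 987) = -2568 - 949 = -3517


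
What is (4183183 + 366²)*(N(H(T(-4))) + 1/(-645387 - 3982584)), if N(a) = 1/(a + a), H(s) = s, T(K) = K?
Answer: -19979628632081/37023768 ≈ -5.3964e+5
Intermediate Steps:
N(a) = 1/(2*a)
(4183183 + 366²)*(N(H(T(-4))) + 1/(-645387 - 3982584)) = (4183183 + 366²)*((½)/(-4) + 1/(-645387 - 3982584)) = (4183183 + 133956)*((½)*(-¼) + 1/(-4627971)) = 4317139*(-⅛ - 1/4627971) = 4317139*(-4627979/37023768) = -19979628632081/37023768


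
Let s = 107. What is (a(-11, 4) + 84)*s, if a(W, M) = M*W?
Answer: 4280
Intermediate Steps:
(a(-11, 4) + 84)*s = (4*(-11) + 84)*107 = (-44 + 84)*107 = 40*107 = 4280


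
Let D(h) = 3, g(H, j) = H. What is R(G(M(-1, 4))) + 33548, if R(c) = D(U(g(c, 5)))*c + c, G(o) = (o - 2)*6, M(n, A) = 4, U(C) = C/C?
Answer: 33596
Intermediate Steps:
U(C) = 1
G(o) = -12 + 6*o (G(o) = (-2 + o)*6 = -12 + 6*o)
R(c) = 4*c (R(c) = 3*c + c = 4*c)
R(G(M(-1, 4))) + 33548 = 4*(-12 + 6*4) + 33548 = 4*(-12 + 24) + 33548 = 4*12 + 33548 = 48 + 33548 = 33596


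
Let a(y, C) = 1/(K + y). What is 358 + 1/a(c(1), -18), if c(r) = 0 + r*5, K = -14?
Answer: 349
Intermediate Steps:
c(r) = 5*r (c(r) = 0 + 5*r = 5*r)
a(y, C) = 1/(-14 + y)
358 + 1/a(c(1), -18) = 358 + 1/(1/(-14 + 5*1)) = 358 + 1/(1/(-14 + 5)) = 358 + 1/(1/(-9)) = 358 + 1/(-1/9) = 358 - 9 = 349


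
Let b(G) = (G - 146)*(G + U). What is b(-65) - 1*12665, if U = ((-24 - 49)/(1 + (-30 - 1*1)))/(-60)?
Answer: 1905403/1800 ≈ 1058.6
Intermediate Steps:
U = -73/1800 (U = -73/(1 + (-30 - 1))*(-1/60) = -73/(1 - 31)*(-1/60) = -73/(-30)*(-1/60) = -73*(-1/30)*(-1/60) = (73/30)*(-1/60) = -73/1800 ≈ -0.040556)
b(G) = (-146 + G)*(-73/1800 + G) (b(G) = (G - 146)*(G - 73/1800) = (-146 + G)*(-73/1800 + G))
b(-65) - 1*12665 = (5329/900 + (-65)**2 - 262873/1800*(-65)) - 1*12665 = (5329/900 + 4225 + 3417349/360) - 12665 = 24702403/1800 - 12665 = 1905403/1800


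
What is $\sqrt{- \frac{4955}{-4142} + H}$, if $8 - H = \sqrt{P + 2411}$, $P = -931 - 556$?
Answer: $\frac{\sqrt{157772922 - 34312328 \sqrt{231}}}{4142} \approx 4.6045 i$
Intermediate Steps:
$P = -1487$ ($P = -931 - 556 = -1487$)
$H = 8 - 2 \sqrt{231}$ ($H = 8 - \sqrt{-1487 + 2411} = 8 - \sqrt{924} = 8 - 2 \sqrt{231} \approx -22.397$)
$\sqrt{- \frac{4955}{-4142} + H} = \sqrt{- \frac{4955}{-4142} + \left(8 - 2 \sqrt{231}\right)} = \sqrt{\left(-4955\right) \left(- \frac{1}{4142}\right) + \left(8 - 2 \sqrt{231}\right)} = \sqrt{\frac{4955}{4142} + \left(8 - 2 \sqrt{231}\right)} = \sqrt{\frac{38091}{4142} - 2 \sqrt{231}}$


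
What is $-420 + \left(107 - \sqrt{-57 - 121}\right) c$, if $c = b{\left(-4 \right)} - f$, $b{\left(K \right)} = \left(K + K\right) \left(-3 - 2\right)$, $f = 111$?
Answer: $-8017 + 71 i \sqrt{178} \approx -8017.0 + 947.26 i$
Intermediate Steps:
$b{\left(K \right)} = - 10 K$ ($b{\left(K \right)} = 2 K \left(-5\right) = - 10 K$)
$c = -71$ ($c = \left(-10\right) \left(-4\right) - 111 = 40 - 111 = -71$)
$-420 + \left(107 - \sqrt{-57 - 121}\right) c = -420 + \left(107 - \sqrt{-57 - 121}\right) \left(-71\right) = -420 + \left(107 - \sqrt{-178}\right) \left(-71\right) = -420 + \left(107 - i \sqrt{178}\right) \left(-71\right) = -420 - \left(7597 - 71 i \sqrt{178}\right) = -8017 + 71 i \sqrt{178}$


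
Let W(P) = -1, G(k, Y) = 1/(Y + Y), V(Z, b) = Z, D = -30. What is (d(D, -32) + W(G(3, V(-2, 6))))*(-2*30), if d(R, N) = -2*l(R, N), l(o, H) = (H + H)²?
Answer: 491580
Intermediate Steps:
l(o, H) = 4*H² (l(o, H) = (2*H)² = 4*H²)
G(k, Y) = 1/(2*Y)
d(R, N) = -8*N²
(d(D, -32) + W(G(3, V(-2, 6))))*(-2*30) = (-8*(-32)² - 1)*(-2*30) = (-8*1024 - 1)*(-60) = (-8192 - 1)*(-60) = -8193*(-60) = 491580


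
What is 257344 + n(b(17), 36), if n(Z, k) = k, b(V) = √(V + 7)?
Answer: 257380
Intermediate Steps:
b(V) = √(7 + V)
257344 + n(b(17), 36) = 257344 + 36 = 257380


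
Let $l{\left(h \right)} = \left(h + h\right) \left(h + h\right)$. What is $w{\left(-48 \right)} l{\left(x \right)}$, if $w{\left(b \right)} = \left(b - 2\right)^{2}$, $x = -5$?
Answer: $250000$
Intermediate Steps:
$l{\left(h \right)} = 4 h^{2}$ ($l{\left(h \right)} = 2 h 2 h = 4 h^{2}$)
$w{\left(b \right)} = \left(-2 + b\right)^{2}$
$w{\left(-48 \right)} l{\left(x \right)} = \left(-2 - 48\right)^{2} \cdot 4 \left(-5\right)^{2} = \left(-50\right)^{2} \cdot 4 \cdot 25 = 2500 \cdot 100 = 250000$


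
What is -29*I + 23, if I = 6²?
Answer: -1021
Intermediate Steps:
I = 36
-29*I + 23 = -29*36 + 23 = -1044 + 23 = -1021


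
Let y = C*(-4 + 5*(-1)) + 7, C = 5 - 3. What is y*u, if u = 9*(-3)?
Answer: 297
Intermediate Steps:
C = 2
u = -27
y = -11 (y = 2*(-4 + 5*(-1)) + 7 = 2*(-4 - 5) + 7 = 2*(-9) + 7 = -18 + 7 = -11)
y*u = -11*(-27) = 297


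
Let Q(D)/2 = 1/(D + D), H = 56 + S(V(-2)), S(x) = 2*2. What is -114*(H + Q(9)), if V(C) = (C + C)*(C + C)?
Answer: -20558/3 ≈ -6852.7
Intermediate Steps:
V(C) = 4*C² (V(C) = (2*C)*(2*C) = 4*C²)
S(x) = 4
H = 60 (H = 56 + 4 = 60)
Q(D) = 1/D (Q(D) = 2/(D + D) = 2/((2*D)) = 2*(1/(2*D)) = 1/D)
-114*(H + Q(9)) = -114*(60 + 1/9) = -114*(60 + ⅑) = -114*541/9 = -20558/3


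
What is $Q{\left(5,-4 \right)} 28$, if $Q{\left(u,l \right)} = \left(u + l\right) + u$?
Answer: $168$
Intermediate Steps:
$Q{\left(u,l \right)} = l + 2 u$ ($Q{\left(u,l \right)} = \left(l + u\right) + u = l + 2 u$)
$Q{\left(5,-4 \right)} 28 = \left(-4 + 2 \cdot 5\right) 28 = \left(-4 + 10\right) 28 = 6 \cdot 28 = 168$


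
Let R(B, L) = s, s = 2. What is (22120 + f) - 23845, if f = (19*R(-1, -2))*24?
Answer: -813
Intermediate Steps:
R(B, L) = 2
f = 912 (f = (19*2)*24 = 38*24 = 912)
(22120 + f) - 23845 = (22120 + 912) - 23845 = 23032 - 23845 = -813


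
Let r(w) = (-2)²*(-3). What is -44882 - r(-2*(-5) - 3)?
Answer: -44870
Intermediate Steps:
r(w) = -12 (r(w) = 4*(-3) = -12)
-44882 - r(-2*(-5) - 3) = -44882 - 1*(-12) = -44882 + 12 = -44870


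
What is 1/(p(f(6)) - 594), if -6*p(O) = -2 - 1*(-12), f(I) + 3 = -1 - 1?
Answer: -3/1787 ≈ -0.0016788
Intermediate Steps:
f(I) = -5 (f(I) = -3 + (-1 - 1) = -3 - 2 = -5)
p(O) = -5/3 (p(O) = -(-2 - 1*(-12))/6 = -(-2 + 12)/6 = -⅙*10 = -5/3)
1/(p(f(6)) - 594) = 1/(-5/3 - 594) = 1/(-1787/3) = -3/1787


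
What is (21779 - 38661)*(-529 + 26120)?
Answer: -432027262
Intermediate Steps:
(21779 - 38661)*(-529 + 26120) = -16882*25591 = -432027262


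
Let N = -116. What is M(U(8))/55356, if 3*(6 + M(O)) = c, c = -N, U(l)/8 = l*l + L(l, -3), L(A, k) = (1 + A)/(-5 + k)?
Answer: 7/11862 ≈ 0.00059012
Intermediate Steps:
L(A, k) = (1 + A)/(-5 + k)
U(l) = -1 - l + 8*l² (U(l) = 8*(l*l + (1 + l)/(-5 - 3)) = 8*(l² + (1 + l)/(-8)) = 8*(l² - (1 + l)/8) = 8*(l² + (-⅛ - l/8)) = 8*(-⅛ + l² - l/8) = -1 - l + 8*l²)
c = 116 (c = -1*(-116) = 116)
M(O) = 98/3 (M(O) = -6 + (⅓)*116 = -6 + 116/3 = 98/3)
M(U(8))/55356 = (98/3)/55356 = (98/3)*(1/55356) = 7/11862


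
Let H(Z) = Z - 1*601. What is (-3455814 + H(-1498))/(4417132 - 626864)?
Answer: -3457913/3790268 ≈ -0.91231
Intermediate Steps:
H(Z) = -601 + Z (H(Z) = Z - 601 = -601 + Z)
(-3455814 + H(-1498))/(4417132 - 626864) = (-3455814 + (-601 - 1498))/(4417132 - 626864) = (-3455814 - 2099)/3790268 = -3457913*1/3790268 = -3457913/3790268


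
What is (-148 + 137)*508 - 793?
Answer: -6381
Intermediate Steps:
(-148 + 137)*508 - 793 = -11*508 - 793 = -5588 - 793 = -6381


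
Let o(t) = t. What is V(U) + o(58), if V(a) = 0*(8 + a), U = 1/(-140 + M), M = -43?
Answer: 58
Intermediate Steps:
U = -1/183 (U = 1/(-140 - 43) = 1/(-183) = -1/183 ≈ -0.0054645)
V(a) = 0
V(U) + o(58) = 0 + 58 = 58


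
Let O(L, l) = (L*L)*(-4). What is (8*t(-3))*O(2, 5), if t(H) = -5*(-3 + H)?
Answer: -3840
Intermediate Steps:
O(L, l) = -4*L**2 (O(L, l) = L**2*(-4) = -4*L**2)
t(H) = 15 - 5*H
(8*t(-3))*O(2, 5) = (8*(15 - 5*(-3)))*(-4*2**2) = (8*(15 + 15))*(-4*4) = (8*30)*(-16) = 240*(-16) = -3840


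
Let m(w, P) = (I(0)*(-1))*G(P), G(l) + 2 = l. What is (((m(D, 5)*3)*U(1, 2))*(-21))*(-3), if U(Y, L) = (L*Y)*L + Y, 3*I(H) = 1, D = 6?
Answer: -945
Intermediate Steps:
I(H) = ⅓ (I(H) = (⅓)*1 = ⅓)
G(l) = -2 + l
m(w, P) = ⅔ - P/3 (m(w, P) = ((⅓)*(-1))*(-2 + P) = -(-2 + P)/3 = ⅔ - P/3)
U(Y, L) = Y + Y*L² (U(Y, L) = Y*L² + Y = Y + Y*L²)
(((m(D, 5)*3)*U(1, 2))*(-21))*(-3) = ((((⅔ - ⅓*5)*3)*(1*(1 + 2²)))*(-21))*(-3) = ((((⅔ - 5/3)*3)*(1*(1 + 4)))*(-21))*(-3) = (((-1*3)*(1*5))*(-21))*(-3) = (-3*5*(-21))*(-3) = -15*(-21)*(-3) = 315*(-3) = -945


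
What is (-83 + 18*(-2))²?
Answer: 14161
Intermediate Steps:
(-83 + 18*(-2))² = (-83 - 36)² = (-119)² = 14161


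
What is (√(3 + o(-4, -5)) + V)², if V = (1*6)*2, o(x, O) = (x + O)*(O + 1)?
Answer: (12 + √39)² ≈ 332.88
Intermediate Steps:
o(x, O) = (1 + O)*(O + x) (o(x, O) = (O + x)*(1 + O) = (1 + O)*(O + x))
V = 12 (V = 6*2 = 12)
(√(3 + o(-4, -5)) + V)² = (√(3 + (-5 - 4 + (-5)² - 5*(-4))) + 12)² = (√(3 + (-5 - 4 + 25 + 20)) + 12)² = (√(3 + 36) + 12)² = (√39 + 12)² = (12 + √39)²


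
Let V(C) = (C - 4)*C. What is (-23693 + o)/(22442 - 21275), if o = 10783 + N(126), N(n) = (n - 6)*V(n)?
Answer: 1831730/1167 ≈ 1569.6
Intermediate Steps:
V(C) = C*(-4 + C) (V(C) = (-4 + C)*C = C*(-4 + C))
N(n) = n*(-6 + n)*(-4 + n) (N(n) = (n - 6)*(n*(-4 + n)) = (-6 + n)*(n*(-4 + n)) = n*(-6 + n)*(-4 + n))
o = 1855423 (o = 10783 + 126*(-6 + 126)*(-4 + 126) = 10783 + 126*120*122 = 10783 + 1844640 = 1855423)
(-23693 + o)/(22442 - 21275) = (-23693 + 1855423)/(22442 - 21275) = 1831730/1167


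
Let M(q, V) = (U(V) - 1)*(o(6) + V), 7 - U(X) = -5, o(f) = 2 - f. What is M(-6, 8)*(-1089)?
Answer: -47916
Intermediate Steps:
U(X) = 12 (U(X) = 7 - 1*(-5) = 7 + 5 = 12)
M(q, V) = -44 + 11*V (M(q, V) = (12 - 1)*((2 - 1*6) + V) = 11*((2 - 6) + V) = 11*(-4 + V) = -44 + 11*V)
M(-6, 8)*(-1089) = (-44 + 11*8)*(-1089) = (-44 + 88)*(-1089) = 44*(-1089) = -47916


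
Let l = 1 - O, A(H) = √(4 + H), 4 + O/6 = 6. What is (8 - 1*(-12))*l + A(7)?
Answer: -220 + √11 ≈ -216.68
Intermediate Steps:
O = 12 (O = -24 + 6*6 = -24 + 36 = 12)
l = -11 (l = 1 - 1*12 = 1 - 12 = -11)
(8 - 1*(-12))*l + A(7) = (8 - 1*(-12))*(-11) + √(4 + 7) = (8 + 12)*(-11) + √11 = 20*(-11) + √11 = -220 + √11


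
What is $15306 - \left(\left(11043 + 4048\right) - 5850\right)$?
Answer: $6065$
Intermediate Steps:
$15306 - \left(\left(11043 + 4048\right) - 5850\right) = 15306 - \left(15091 - 5850\right) = 15306 - 9241 = 6065$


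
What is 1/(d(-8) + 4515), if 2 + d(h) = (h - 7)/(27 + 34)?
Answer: 61/275278 ≈ 0.00022159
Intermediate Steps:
d(h) = -129/61 + h/61 (d(h) = -2 + (h - 7)/(27 + 34) = -2 + (-7 + h)/61 = -2 + (-7 + h)*(1/61) = -2 + (-7/61 + h/61) = -129/61 + h/61)
1/(d(-8) + 4515) = 1/((-129/61 + (1/61)*(-8)) + 4515) = 1/((-129/61 - 8/61) + 4515) = 1/(-137/61 + 4515) = 1/(275278/61) = 61/275278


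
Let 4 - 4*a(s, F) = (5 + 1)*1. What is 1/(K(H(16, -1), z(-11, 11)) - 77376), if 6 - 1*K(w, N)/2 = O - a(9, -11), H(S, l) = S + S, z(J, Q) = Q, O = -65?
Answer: -1/77235 ≈ -1.2947e-5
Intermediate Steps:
H(S, l) = 2*S
a(s, F) = -1/2 (a(s, F) = 1 - (5 + 1)/4 = 1 - 3/2 = -1/2)
K(w, N) = 141 (K(w, N) = 12 - 2*(-65 - 1*(-1/2)) = 12 - 2*(-65 + 1/2) = 12 - 2*(-129/2) = 12 + 129 = 141)
1/(K(H(16, -1), z(-11, 11)) - 77376) = 1/(141 - 77376) = 1/(-77235) = -1/77235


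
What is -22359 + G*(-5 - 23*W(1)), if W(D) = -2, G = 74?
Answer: -19325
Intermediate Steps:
-22359 + G*(-5 - 23*W(1)) = -22359 + 74*(-5 - 23*(-2)) = -22359 + 74*(-5 + 46) = -22359 + 74*41 = -22359 + 3034 = -19325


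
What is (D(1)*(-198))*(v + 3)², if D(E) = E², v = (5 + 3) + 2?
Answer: -33462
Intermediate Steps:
v = 10 (v = 8 + 2 = 10)
(D(1)*(-198))*(v + 3)² = (1²*(-198))*(10 + 3)² = (1*(-198))*13² = -198*169 = -33462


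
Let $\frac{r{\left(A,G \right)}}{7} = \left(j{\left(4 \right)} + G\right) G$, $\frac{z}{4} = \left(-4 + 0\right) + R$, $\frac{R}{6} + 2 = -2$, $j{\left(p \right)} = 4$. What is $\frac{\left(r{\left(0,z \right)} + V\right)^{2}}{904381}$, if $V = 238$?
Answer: $\frac{7209708100}{904381} \approx 7972.0$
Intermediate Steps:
$R = -24$ ($R = -12 + 6 \left(-2\right) = -12 - 12 = -24$)
$z = -112$ ($z = 4 \left(\left(-4 + 0\right) - 24\right) = 4 \left(-4 - 24\right) = 4 \left(-28\right) = -112$)
$r{\left(A,G \right)} = 7 G \left(4 + G\right)$ ($r{\left(A,G \right)} = 7 \left(4 + G\right) G = 7 G \left(4 + G\right)$)
$\frac{\left(r{\left(0,z \right)} + V\right)^{2}}{904381} = \frac{\left(7 \left(-112\right) \left(4 - 112\right) + 238\right)^{2}}{904381} = \left(7 \left(-112\right) \left(-108\right) + 238\right)^{2} \cdot \frac{1}{904381} = \left(84672 + 238\right)^{2} \cdot \frac{1}{904381} = 84910^{2} \cdot \frac{1}{904381} = 7209708100 \cdot \frac{1}{904381} = \frac{7209708100}{904381}$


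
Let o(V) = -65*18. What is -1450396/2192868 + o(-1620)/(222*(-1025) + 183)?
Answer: -1009896703/1538845119 ≈ -0.65627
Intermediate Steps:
o(V) = -1170
-1450396/2192868 + o(-1620)/(222*(-1025) + 183) = -1450396/2192868 - 1170/(222*(-1025) + 183) = -1450396*1/2192868 - 1170/(-227550 + 183) = -362599/548217 - 1170/(-227367) = -362599/548217 - 1170*(-1/227367) = -362599/548217 + 130/25263 = -1009896703/1538845119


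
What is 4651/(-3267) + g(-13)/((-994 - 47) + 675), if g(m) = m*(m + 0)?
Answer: -751463/398574 ≈ -1.8854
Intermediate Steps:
g(m) = m² (g(m) = m*m = m²)
4651/(-3267) + g(-13)/((-994 - 47) + 675) = 4651/(-3267) + (-13)²/((-994 - 47) + 675) = 4651*(-1/3267) + 169/(-1041 + 675) = -4651/3267 + 169/(-366) = -4651/3267 + 169*(-1/366) = -4651/3267 - 169/366 = -751463/398574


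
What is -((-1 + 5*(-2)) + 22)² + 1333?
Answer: 1212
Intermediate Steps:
-((-1 + 5*(-2)) + 22)² + 1333 = -((-1 - 10) + 22)² + 1333 = -(-11 + 22)² + 1333 = -1*11² + 1333 = -1*121 + 1333 = -121 + 1333 = 1212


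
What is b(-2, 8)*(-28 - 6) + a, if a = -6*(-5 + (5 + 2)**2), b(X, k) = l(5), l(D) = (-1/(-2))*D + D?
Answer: -519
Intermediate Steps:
l(D) = 3*D/2 (l(D) = (-1*(-1/2))*D + D = D/2 + D = 3*D/2)
b(X, k) = 15/2 (b(X, k) = (3/2)*5 = 15/2)
a = -264 (a = -6*(-5 + 7**2) = -6*(-5 + 49) = -6*44 = -264)
b(-2, 8)*(-28 - 6) + a = 15*(-28 - 6)/2 - 264 = (15/2)*(-34) - 264 = -255 - 264 = -519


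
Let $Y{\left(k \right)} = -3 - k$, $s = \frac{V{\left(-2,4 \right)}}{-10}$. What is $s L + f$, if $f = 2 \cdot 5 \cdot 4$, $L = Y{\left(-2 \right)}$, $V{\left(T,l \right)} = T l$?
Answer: $\frac{196}{5} \approx 39.2$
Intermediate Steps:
$s = \frac{4}{5}$ ($s = \frac{\left(-2\right) 4}{-10} = \left(-8\right) \left(- \frac{1}{10}\right) = \frac{4}{5} \approx 0.8$)
$L = -1$ ($L = -3 - -2 = -3 + 2 = -1$)
$f = 40$ ($f = 10 \cdot 4 = 40$)
$s L + f = \frac{4}{5} \left(-1\right) + 40 = - \frac{4}{5} + 40 = \frac{196}{5}$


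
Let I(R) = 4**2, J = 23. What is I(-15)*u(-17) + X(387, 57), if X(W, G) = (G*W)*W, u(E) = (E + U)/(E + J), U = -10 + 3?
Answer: 8536769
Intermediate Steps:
U = -7
u(E) = (-7 + E)/(23 + E) (u(E) = (E - 7)/(E + 23) = (-7 + E)/(23 + E))
X(W, G) = G*W**2
I(R) = 16
I(-15)*u(-17) + X(387, 57) = 16*((-7 - 17)/(23 - 17)) + 57*387**2 = 16*(-24/6) + 57*149769 = 16*((1/6)*(-24)) + 8536833 = 16*(-4) + 8536833 = -64 + 8536833 = 8536769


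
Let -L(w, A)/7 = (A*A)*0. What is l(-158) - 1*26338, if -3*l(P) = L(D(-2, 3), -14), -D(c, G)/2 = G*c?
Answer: -26338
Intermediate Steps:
D(c, G) = -2*G*c
L(w, A) = 0 (L(w, A) = -7*A*A*0 = -7*A²*0 = -7*0 = 0)
l(P) = 0 (l(P) = -⅓*0 = 0)
l(-158) - 1*26338 = 0 - 1*26338 = 0 - 26338 = -26338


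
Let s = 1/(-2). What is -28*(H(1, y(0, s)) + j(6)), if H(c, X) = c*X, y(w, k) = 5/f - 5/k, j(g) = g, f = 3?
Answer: -1484/3 ≈ -494.67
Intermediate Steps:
s = -½ ≈ -0.50000
y(w, k) = 5/3 - 5/k
H(c, X) = X*c
-28*(H(1, y(0, s)) + j(6)) = -28*((5/3 - 5/(-½))*1 + 6) = -28*((5/3 - 5*(-2))*1 + 6) = -28*((5/3 + 10)*1 + 6) = -28*((35/3)*1 + 6) = -28*(35/3 + 6) = -28*53/3 = -1484/3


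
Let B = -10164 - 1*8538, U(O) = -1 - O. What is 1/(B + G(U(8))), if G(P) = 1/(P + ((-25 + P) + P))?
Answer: -52/972505 ≈ -5.3470e-5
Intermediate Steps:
B = -18702 (B = -10164 - 8538 = -18702)
G(P) = 1/(-25 + 3*P) (G(P) = 1/(P + (-25 + 2*P)) = 1/(-25 + 3*P))
1/(B + G(U(8))) = 1/(-18702 + 1/(-25 + 3*(-1 - 1*8))) = 1/(-18702 + 1/(-25 + 3*(-1 - 8))) = 1/(-18702 + 1/(-25 + 3*(-9))) = 1/(-18702 + 1/(-25 - 27)) = 1/(-18702 + 1/(-52)) = 1/(-18702 - 1/52) = 1/(-972505/52) = -52/972505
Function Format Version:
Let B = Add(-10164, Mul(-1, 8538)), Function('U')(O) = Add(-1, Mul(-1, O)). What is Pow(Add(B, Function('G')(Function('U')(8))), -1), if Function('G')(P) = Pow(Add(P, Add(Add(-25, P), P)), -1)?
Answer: Rational(-52, 972505) ≈ -5.3470e-5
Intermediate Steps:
B = -18702 (B = Add(-10164, -8538) = -18702)
Function('G')(P) = Pow(Add(-25, Mul(3, P)), -1) (Function('G')(P) = Pow(Add(P, Add(-25, Mul(2, P))), -1) = Pow(Add(-25, Mul(3, P)), -1))
Pow(Add(B, Function('G')(Function('U')(8))), -1) = Pow(Add(-18702, Pow(Add(-25, Mul(3, Add(-1, Mul(-1, 8)))), -1)), -1) = Pow(Add(-18702, Pow(Add(-25, Mul(3, Add(-1, -8))), -1)), -1) = Pow(Add(-18702, Pow(Add(-25, Mul(3, -9)), -1)), -1) = Pow(Add(-18702, Pow(Add(-25, -27), -1)), -1) = Pow(Add(-18702, Pow(-52, -1)), -1) = Pow(Add(-18702, Rational(-1, 52)), -1) = Pow(Rational(-972505, 52), -1) = Rational(-52, 972505)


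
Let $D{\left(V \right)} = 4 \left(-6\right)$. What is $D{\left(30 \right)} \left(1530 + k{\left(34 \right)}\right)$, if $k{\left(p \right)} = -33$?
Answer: $-35928$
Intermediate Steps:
$D{\left(V \right)} = -24$
$D{\left(30 \right)} \left(1530 + k{\left(34 \right)}\right) = - 24 \left(1530 - 33\right) = \left(-24\right) 1497 = -35928$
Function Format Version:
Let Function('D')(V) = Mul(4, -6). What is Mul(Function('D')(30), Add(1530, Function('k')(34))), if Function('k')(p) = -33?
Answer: -35928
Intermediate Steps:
Function('D')(V) = -24
Mul(Function('D')(30), Add(1530, Function('k')(34))) = Mul(-24, Add(1530, -33)) = Mul(-24, 1497) = -35928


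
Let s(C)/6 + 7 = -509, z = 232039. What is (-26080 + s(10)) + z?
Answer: 202863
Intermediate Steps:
s(C) = -3096 (s(C) = -42 + 6*(-509) = -42 - 3054 = -3096)
(-26080 + s(10)) + z = (-26080 - 3096) + 232039 = -29176 + 232039 = 202863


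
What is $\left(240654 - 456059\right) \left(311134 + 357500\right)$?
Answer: $-144027106770$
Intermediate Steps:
$\left(240654 - 456059\right) \left(311134 + 357500\right) = \left(-215405\right) 668634 = -144027106770$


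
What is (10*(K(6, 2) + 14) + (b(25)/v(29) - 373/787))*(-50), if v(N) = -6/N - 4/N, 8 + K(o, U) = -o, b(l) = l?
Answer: 2871525/787 ≈ 3648.7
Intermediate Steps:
K(o, U) = -8 - o
v(N) = -10/N
(10*(K(6, 2) + 14) + (b(25)/v(29) - 373/787))*(-50) = (10*((-8 - 1*6) + 14) + (25/((-10/29)) - 373/787))*(-50) = (10*((-8 - 6) + 14) + (25/((-10*1/29)) - 373*1/787))*(-50) = (10*(-14 + 14) + (25/(-10/29) - 373/787))*(-50) = (10*0 + (25*(-29/10) - 373/787))*(-50) = (0 + (-145/2 - 373/787))*(-50) = (0 - 114861/1574)*(-50) = -114861/1574*(-50) = 2871525/787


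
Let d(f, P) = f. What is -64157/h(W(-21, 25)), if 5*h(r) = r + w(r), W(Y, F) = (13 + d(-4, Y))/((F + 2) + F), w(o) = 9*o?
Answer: -1668082/9 ≈ -1.8534e+5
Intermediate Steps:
W(Y, F) = 9/(2 + 2*F) (W(Y, F) = (13 - 4)/((F + 2) + F) = 9/((2 + F) + F) = 9/(2 + 2*F))
h(r) = 2*r (h(r) = (r + 9*r)/5 = (10*r)/5 = 2*r)
-64157/h(W(-21, 25)) = -64157/(2*(9/(2*(1 + 25)))) = -64157/(2*((9/2)/26)) = -64157/(2*((9/2)*(1/26))) = -64157/(2*(9/52)) = -64157/9/26 = -64157*26/9 = -1668082/9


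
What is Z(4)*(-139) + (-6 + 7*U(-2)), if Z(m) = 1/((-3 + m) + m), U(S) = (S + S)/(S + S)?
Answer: -134/5 ≈ -26.800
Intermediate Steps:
U(S) = 1 (U(S) = (2*S)/((2*S)) = (2*S)*(1/(2*S)) = 1)
Z(m) = 1/(-3 + 2*m)
Z(4)*(-139) + (-6 + 7*U(-2)) = -139/(-3 + 2*4) + (-6 + 7*1) = -139/(-3 + 8) + (-6 + 7) = -139/5 + 1 = -134/5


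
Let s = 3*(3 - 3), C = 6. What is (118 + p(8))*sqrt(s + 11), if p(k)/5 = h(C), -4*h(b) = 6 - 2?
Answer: 113*sqrt(11) ≈ 374.78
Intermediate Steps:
s = 0 (s = 3*0 = 0)
h(b) = -1 (h(b) = -(6 - 2)/4 = -1/4*4 = -1)
p(k) = -5 (p(k) = 5*(-1) = -5)
(118 + p(8))*sqrt(s + 11) = (118 - 5)*sqrt(0 + 11) = 113*sqrt(11)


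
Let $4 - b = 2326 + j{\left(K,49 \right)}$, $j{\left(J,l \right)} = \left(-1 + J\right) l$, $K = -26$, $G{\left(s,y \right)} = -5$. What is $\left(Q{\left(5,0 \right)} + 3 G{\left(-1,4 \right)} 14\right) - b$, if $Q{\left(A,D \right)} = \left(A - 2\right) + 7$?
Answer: $799$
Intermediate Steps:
$Q{\left(A,D \right)} = 5 + A$ ($Q{\left(A,D \right)} = \left(-2 + A\right) + 7 = 5 + A$)
$j{\left(J,l \right)} = l \left(-1 + J\right)$
$b = -999$ ($b = 4 - \left(2326 + 49 \left(-1 - 26\right)\right) = 4 - \left(2326 + 49 \left(-27\right)\right) = 4 - \left(2326 - 1323\right) = 4 - 1003 = -999$)
$\left(Q{\left(5,0 \right)} + 3 G{\left(-1,4 \right)} 14\right) - b = \left(\left(5 + 5\right) + 3 \left(-5\right) 14\right) - -999 = \left(10 - 210\right) + 999 = -200 + 999 = 799$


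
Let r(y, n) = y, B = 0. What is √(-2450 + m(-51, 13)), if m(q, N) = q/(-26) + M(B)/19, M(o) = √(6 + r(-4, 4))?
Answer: √(-597409514 + 12844*√2)/494 ≈ 49.477*I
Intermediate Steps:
M(o) = √2 (M(o) = √(6 - 4) = √2)
m(q, N) = -q/26 + √2/19 (m(q, N) = q/(-26) + √2/19 = q*(-1/26) + √2*(1/19) = -q/26 + √2/19)
√(-2450 + m(-51, 13)) = √(-2450 + (-1/26*(-51) + √2/19)) = √(-2450 + (51/26 + √2/19)) = √(-63649/26 + √2/19)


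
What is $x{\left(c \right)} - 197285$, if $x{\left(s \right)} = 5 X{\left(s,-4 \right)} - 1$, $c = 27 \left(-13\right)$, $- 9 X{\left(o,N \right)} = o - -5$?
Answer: $- \frac{1773844}{9} \approx -1.9709 \cdot 10^{5}$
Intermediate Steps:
$X{\left(o,N \right)} = - \frac{5}{9} - \frac{o}{9}$ ($X{\left(o,N \right)} = - \frac{o - -5}{9} = - \frac{o + 5}{9} = - \frac{5 + o}{9} = - \frac{5}{9} - \frac{o}{9}$)
$c = -351$
$x{\left(s \right)} = - \frac{34}{9} - \frac{5 s}{9}$ ($x{\left(s \right)} = 5 \left(- \frac{5}{9} - \frac{s}{9}\right) - 1 = \left(- \frac{25}{9} - \frac{5 s}{9}\right) - 1 = - \frac{34}{9} - \frac{5 s}{9}$)
$x{\left(c \right)} - 197285 = \left(- \frac{34}{9} - -195\right) - 197285 = \left(- \frac{34}{9} + 195\right) - 197285 = \frac{1721}{9} - 197285 = - \frac{1773844}{9}$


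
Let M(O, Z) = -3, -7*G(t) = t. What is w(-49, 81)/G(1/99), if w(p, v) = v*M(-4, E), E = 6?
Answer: 168399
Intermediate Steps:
G(t) = -t/7
w(p, v) = -3*v (w(p, v) = v*(-3) = -3*v)
w(-49, 81)/G(1/99) = (-3*81)/((-⅐/99)) = -243/((-⅐*1/99)) = -243/(-1/693) = -243*(-693) = 168399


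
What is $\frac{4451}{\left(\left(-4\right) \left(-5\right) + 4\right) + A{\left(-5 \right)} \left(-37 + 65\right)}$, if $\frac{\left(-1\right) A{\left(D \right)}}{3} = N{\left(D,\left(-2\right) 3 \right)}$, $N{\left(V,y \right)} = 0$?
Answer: $\frac{4451}{24} \approx 185.46$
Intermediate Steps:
$A{\left(D \right)} = 0$ ($A{\left(D \right)} = \left(-3\right) 0 = 0$)
$\frac{4451}{\left(\left(-4\right) \left(-5\right) + 4\right) + A{\left(-5 \right)} \left(-37 + 65\right)} = \frac{4451}{\left(\left(-4\right) \left(-5\right) + 4\right) + 0 \left(-37 + 65\right)} = \frac{4451}{\left(20 + 4\right) + 0 \cdot 28} = \frac{4451}{24 + 0} = \frac{4451}{24}$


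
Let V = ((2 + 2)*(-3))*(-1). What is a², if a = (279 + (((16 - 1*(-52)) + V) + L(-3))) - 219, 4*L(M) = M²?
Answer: 323761/16 ≈ 20235.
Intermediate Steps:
V = 12 (V = (4*(-3))*(-1) = -12*(-1) = 12)
L(M) = M²/4
a = 569/4 (a = (279 + (((16 - 1*(-52)) + 12) + (¼)*(-3)²)) - 219 = (279 + (((16 + 52) + 12) + (¼)*9)) - 219 = (279 + ((68 + 12) + 9/4)) - 219 = (279 + (80 + 9/4)) - 219 = (279 + 329/4) - 219 = 1445/4 - 219 = 569/4 ≈ 142.25)
a² = (569/4)² = 323761/16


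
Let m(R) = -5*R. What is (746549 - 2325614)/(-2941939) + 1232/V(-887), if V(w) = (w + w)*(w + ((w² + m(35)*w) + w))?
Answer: 329224785552419/613375997349115 ≈ 0.53674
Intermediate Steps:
V(w) = 2*w*(w² - 173*w) (V(w) = (w + w)*(w + ((w² + (-5*35)*w) + w)) = (2*w)*(w + ((w² - 175*w) + w)) = (2*w)*(w + (w² - 174*w)) = (2*w)*(w² - 173*w) = 2*w*(w² - 173*w))
(746549 - 2325614)/(-2941939) + 1232/V(-887) = (746549 - 2325614)/(-2941939) + 1232/((2*(-887)²*(-173 - 887))) = -1579065*(-1/2941939) + 1232/((2*786769*(-1060))) = 1579065/2941939 + 1232/(-1667950280) = 1579065/2941939 + 1232*(-1/1667950280) = 1579065/2941939 - 154/208493785 = 329224785552419/613375997349115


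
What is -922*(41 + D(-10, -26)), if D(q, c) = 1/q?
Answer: -188549/5 ≈ -37710.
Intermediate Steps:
-922*(41 + D(-10, -26)) = -922*(41 + 1/(-10)) = -922*(41 - ⅒) = -922*409/10 = -188549/5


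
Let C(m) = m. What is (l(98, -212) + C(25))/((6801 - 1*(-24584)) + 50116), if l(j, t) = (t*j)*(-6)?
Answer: 124681/81501 ≈ 1.5298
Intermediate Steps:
l(j, t) = -6*j*t (l(j, t) = (j*t)*(-6) = -6*j*t)
(l(98, -212) + C(25))/((6801 - 1*(-24584)) + 50116) = (-6*98*(-212) + 25)/((6801 - 1*(-24584)) + 50116) = (124656 + 25)/((6801 + 24584) + 50116) = 124681/(31385 + 50116) = 124681/81501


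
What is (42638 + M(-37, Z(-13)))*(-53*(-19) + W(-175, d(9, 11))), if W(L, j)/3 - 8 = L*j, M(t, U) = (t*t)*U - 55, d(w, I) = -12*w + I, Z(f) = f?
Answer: 1287781416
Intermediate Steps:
d(w, I) = I - 12*w
M(t, U) = -55 + U*t² (M(t, U) = t²*U - 55 = U*t² - 55 = -55 + U*t²)
W(L, j) = 24 + 3*L*j (W(L, j) = 24 + 3*(L*j) = 24 + 3*L*j)
(42638 + M(-37, Z(-13)))*(-53*(-19) + W(-175, d(9, 11))) = (42638 + (-55 - 13*(-37)²))*(-53*(-19) + (24 + 3*(-175)*(11 - 12*9))) = (42638 + (-55 - 13*1369))*(1007 + (24 + 3*(-175)*(11 - 108))) = (42638 + (-55 - 17797))*(1007 + (24 + 3*(-175)*(-97))) = (42638 - 17852)*(1007 + (24 + 50925)) = 24786*(1007 + 50949) = 24786*51956 = 1287781416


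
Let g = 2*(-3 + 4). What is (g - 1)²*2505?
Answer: 2505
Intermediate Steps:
g = 2 (g = 2*1 = 2)
(g - 1)²*2505 = (2 - 1)²*2505 = 1²*2505 = 1*2505 = 2505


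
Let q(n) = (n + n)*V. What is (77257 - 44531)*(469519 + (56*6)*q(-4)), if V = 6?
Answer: 14837673866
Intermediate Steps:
q(n) = 12*n (q(n) = (n + n)*6 = (2*n)*6 = 12*n)
(77257 - 44531)*(469519 + (56*6)*q(-4)) = (77257 - 44531)*(469519 + (56*6)*(12*(-4))) = 32726*(469519 + 336*(-48)) = 32726*(469519 - 16128) = 32726*453391 = 14837673866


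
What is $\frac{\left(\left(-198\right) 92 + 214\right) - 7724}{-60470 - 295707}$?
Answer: $\frac{25726}{356177} \approx 0.072228$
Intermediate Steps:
$\frac{\left(\left(-198\right) 92 + 214\right) - 7724}{-60470 - 295707} = \frac{\left(-18216 + 214\right) - 7724}{-356177} = \left(-18002 - 7724\right) \left(- \frac{1}{356177}\right) = \left(-25726\right) \left(- \frac{1}{356177}\right) = \frac{25726}{356177}$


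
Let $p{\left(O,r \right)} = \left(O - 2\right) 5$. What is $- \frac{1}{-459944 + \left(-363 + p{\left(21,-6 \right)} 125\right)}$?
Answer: $\frac{1}{448432} \approx 2.23 \cdot 10^{-6}$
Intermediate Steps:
$p{\left(O,r \right)} = -10 + 5 O$ ($p{\left(O,r \right)} = \left(-2 + O\right) 5 = -10 + 5 O$)
$- \frac{1}{-459944 + \left(-363 + p{\left(21,-6 \right)} 125\right)} = - \frac{1}{-459944 - \left(363 - \left(-10 + 5 \cdot 21\right) 125\right)} = - \frac{1}{-459944 - \left(363 - \left(-10 + 105\right) 125\right)} = - \frac{1}{-459944 + \left(-363 + 95 \cdot 125\right)} = - \frac{1}{-459944 + \left(-363 + 11875\right)} = - \frac{1}{-459944 + 11512} = - \frac{1}{-448432} = \left(-1\right) \left(- \frac{1}{448432}\right) = \frac{1}{448432}$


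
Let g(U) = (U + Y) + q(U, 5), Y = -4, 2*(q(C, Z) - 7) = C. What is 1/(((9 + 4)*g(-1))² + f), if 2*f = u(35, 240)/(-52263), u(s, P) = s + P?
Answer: 209052/79491473 ≈ 0.0026299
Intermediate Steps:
q(C, Z) = 7 + C/2
u(s, P) = P + s
g(U) = 3 + 3*U/2 (g(U) = (U - 4) + (7 + U/2) = (-4 + U) + (7 + U/2) = 3 + 3*U/2)
f = -275/104526 (f = ((240 + 35)/(-52263))/2 = (275*(-1/52263))/2 = (½)*(-275/52263) = -275/104526 ≈ -0.0026309)
1/(((9 + 4)*g(-1))² + f) = 1/(((9 + 4)*(3 + (3/2)*(-1)))² - 275/104526) = 1/((13*(3 - 3/2))² - 275/104526) = 1/((13*(3/2))² - 275/104526) = 1/((39/2)² - 275/104526) = 1/(1521/4 - 275/104526) = 1/(79491473/209052) = 209052/79491473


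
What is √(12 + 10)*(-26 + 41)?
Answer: 15*√22 ≈ 70.356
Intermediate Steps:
√(12 + 10)*(-26 + 41) = √22*15 = 15*√22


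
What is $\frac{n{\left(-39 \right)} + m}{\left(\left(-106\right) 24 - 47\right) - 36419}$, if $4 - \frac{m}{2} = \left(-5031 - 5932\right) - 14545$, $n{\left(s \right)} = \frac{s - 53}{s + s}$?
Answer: $- \frac{994991}{760695} \approx -1.308$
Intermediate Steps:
$n{\left(s \right)} = \frac{-53 + s}{2 s}$
$m = 51024$ ($m = 8 - 2 \left(\left(-5031 - 5932\right) - 14545\right) = 8 - 2 \left(-10963 - 14545\right) = 8 - -51016 = 8 + 51016 = 51024$)
$\frac{n{\left(-39 \right)} + m}{\left(\left(-106\right) 24 - 47\right) - 36419} = \frac{\frac{-53 - 39}{2 \left(-39\right)} + 51024}{\left(\left(-106\right) 24 - 47\right) - 36419} = \frac{\frac{1}{2} \left(- \frac{1}{39}\right) \left(-92\right) + 51024}{\left(-2544 - 47\right) - 36419} = \frac{\frac{46}{39} + 51024}{-2591 - 36419} = \frac{1989982}{39 \left(-39010\right)} = \frac{1989982}{39} \left(- \frac{1}{39010}\right) = - \frac{994991}{760695}$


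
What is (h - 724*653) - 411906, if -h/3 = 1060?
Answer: -887858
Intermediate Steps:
h = -3180 (h = -3*1060 = -3180)
(h - 724*653) - 411906 = (-3180 - 724*653) - 411906 = (-3180 - 472772) - 411906 = -475952 - 411906 = -887858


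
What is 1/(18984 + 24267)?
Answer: 1/43251 ≈ 2.3121e-5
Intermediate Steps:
1/(18984 + 24267) = 1/43251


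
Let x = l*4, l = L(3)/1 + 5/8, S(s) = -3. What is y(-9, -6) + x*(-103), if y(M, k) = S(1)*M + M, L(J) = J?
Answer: -2951/2 ≈ -1475.5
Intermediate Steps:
l = 29/8 (l = 3/1 + 5/8 = 3*1 + 5*(⅛) = 3 + 5/8 = 29/8 ≈ 3.6250)
y(M, k) = -2*M (y(M, k) = -3*M + M = -2*M)
x = 29/2 (x = (29/8)*4 = 29/2 ≈ 14.500)
y(-9, -6) + x*(-103) = -2*(-9) + (29/2)*(-103) = 18 - 2987/2 = -2951/2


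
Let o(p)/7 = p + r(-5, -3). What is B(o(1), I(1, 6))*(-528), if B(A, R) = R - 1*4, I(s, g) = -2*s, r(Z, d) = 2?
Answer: 3168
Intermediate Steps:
o(p) = 14 + 7*p (o(p) = 7*(p + 2) = 7*(2 + p) = 14 + 7*p)
B(A, R) = -4 + R (B(A, R) = R - 4 = -4 + R)
B(o(1), I(1, 6))*(-528) = (-4 - 2*1)*(-528) = (-4 - 2)*(-528) = -6*(-528) = 3168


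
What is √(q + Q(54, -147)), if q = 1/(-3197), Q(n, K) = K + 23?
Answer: I*√1267383513/3197 ≈ 11.136*I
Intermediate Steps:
Q(n, K) = 23 + K
q = -1/3197 ≈ -0.00031279
√(q + Q(54, -147)) = √(-1/3197 + (23 - 147)) = √(-1/3197 - 124) = √(-396429/3197) = I*√1267383513/3197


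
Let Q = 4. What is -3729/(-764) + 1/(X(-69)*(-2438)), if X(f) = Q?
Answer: 9091111/1862632 ≈ 4.8808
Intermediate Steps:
X(f) = 4
-3729/(-764) + 1/(X(-69)*(-2438)) = -3729/(-764) + 1/(4*(-2438)) = -3729*(-1/764) + (¼)*(-1/2438) = 3729/764 - 1/9752 = 9091111/1862632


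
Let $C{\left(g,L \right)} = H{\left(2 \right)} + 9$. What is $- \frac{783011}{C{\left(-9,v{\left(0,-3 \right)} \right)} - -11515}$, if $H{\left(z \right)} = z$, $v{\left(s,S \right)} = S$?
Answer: $- \frac{783011}{11526} \approx -67.934$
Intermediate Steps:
$C{\left(g,L \right)} = 11$ ($C{\left(g,L \right)} = 2 + 9 = 11$)
$- \frac{783011}{C{\left(-9,v{\left(0,-3 \right)} \right)} - -11515} = - \frac{783011}{11 - -11515} = - \frac{783011}{11 + 11515} = - \frac{783011}{11526}$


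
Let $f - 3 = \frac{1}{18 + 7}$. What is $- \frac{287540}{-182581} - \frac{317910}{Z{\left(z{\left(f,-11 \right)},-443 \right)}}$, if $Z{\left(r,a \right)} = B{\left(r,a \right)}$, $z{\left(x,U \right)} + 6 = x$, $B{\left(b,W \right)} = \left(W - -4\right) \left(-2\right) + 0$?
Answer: $- \frac{28895932795}{80153059} \approx -360.51$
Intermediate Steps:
$B{\left(b,W \right)} = -8 - 2 W$ ($B{\left(b,W \right)} = \left(W + 4\right) \left(-2\right) + 0 = \left(4 + W\right) \left(-2\right) + 0 = \left(-8 - 2 W\right) + 0 = -8 - 2 W$)
$f = \frac{76}{25}$ ($f = 3 + \frac{1}{18 + 7} = 3 + \frac{1}{25} = \frac{76}{25} \approx 3.04$)
$z{\left(x,U \right)} = -6 + x$
$Z{\left(r,a \right)} = -8 - 2 a$
$- \frac{287540}{-182581} - \frac{317910}{Z{\left(z{\left(f,-11 \right)},-443 \right)}} = - \frac{287540}{-182581} - \frac{317910}{-8 - -886} = \left(-287540\right) \left(- \frac{1}{182581}\right) - \frac{317910}{-8 + 886} = \frac{287540}{182581} - \frac{317910}{878} = \frac{287540}{182581} - \frac{158955}{439} = - \frac{28895932795}{80153059}$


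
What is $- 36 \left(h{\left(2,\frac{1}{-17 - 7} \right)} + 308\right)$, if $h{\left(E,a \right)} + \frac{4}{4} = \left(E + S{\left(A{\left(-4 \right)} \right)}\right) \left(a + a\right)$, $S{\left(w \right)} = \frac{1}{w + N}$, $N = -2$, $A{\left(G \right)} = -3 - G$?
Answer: $-11049$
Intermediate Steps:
$S{\left(w \right)} = \frac{1}{-2 + w}$ ($S{\left(w \right)} = \frac{1}{w - 2} = \frac{1}{-2 + w}$)
$h{\left(E,a \right)} = -1 + 2 a \left(-1 + E\right)$ ($h{\left(E,a \right)} = -1 + \left(E + \frac{1}{-2 - -1}\right) \left(a + a\right) = -1 + \left(E + \frac{1}{-2 + \left(-3 + 4\right)}\right) 2 a = -1 + \left(E + \frac{1}{-2 + 1}\right) 2 a = -1 + \left(E + \frac{1}{-1}\right) 2 a = -1 + \left(E - 1\right) 2 a = -1 + \left(-1 + E\right) 2 a = -1 + 2 a \left(-1 + E\right)$)
$- 36 \left(h{\left(2,\frac{1}{-17 - 7} \right)} + 308\right) = - 36 \left(\left(-1 - \frac{2}{-17 - 7} + 2 \cdot 2 \frac{1}{-17 - 7}\right) + 308\right) = - 36 \left(\left(-1 - \frac{2}{-24} + 2 \cdot 2 \frac{1}{-24}\right) + 308\right) = - 36 \left(\left(-1 - - \frac{1}{12} + 2 \cdot 2 \left(- \frac{1}{24}\right)\right) + 308\right) = - 36 \left(\left(-1 + \frac{1}{12} - \frac{1}{6}\right) + 308\right) = - 36 \left(- \frac{13}{12} + 308\right) = \left(-36\right) \frac{3683}{12} = -11049$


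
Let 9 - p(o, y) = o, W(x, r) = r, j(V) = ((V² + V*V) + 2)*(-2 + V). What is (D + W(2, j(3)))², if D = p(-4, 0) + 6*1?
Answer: 1521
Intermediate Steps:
j(V) = (-2 + V)*(2 + 2*V²) (j(V) = ((V² + V²) + 2)*(-2 + V) = (2*V² + 2)*(-2 + V) = (2 + 2*V²)*(-2 + V) = (-2 + V)*(2 + 2*V²))
p(o, y) = 9 - o
D = 19 (D = (9 - 1*(-4)) + 6*1 = (9 + 4) + 6 = 13 + 6 = 19)
(D + W(2, j(3)))² = (19 + (-4 - 4*3² + 2*3 + 2*3³))² = (19 + (-4 - 4*9 + 6 + 2*27))² = (19 + (-4 - 36 + 6 + 54))² = (19 + 20)² = 39² = 1521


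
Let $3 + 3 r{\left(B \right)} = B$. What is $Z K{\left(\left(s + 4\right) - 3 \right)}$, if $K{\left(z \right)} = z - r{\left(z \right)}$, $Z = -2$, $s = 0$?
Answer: $- \frac{10}{3} \approx -3.3333$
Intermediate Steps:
$r{\left(B \right)} = -1 + \frac{B}{3}$
$K{\left(z \right)} = 1 + \frac{2 z}{3}$ ($K{\left(z \right)} = z - \left(-1 + \frac{z}{3}\right) = 1 + \frac{2 z}{3}$)
$Z K{\left(\left(s + 4\right) - 3 \right)} = - 2 \left(1 + \frac{2 \left(\left(0 + 4\right) - 3\right)}{3}\right) = - 2 \left(1 + \frac{2 \left(4 - 3\right)}{3}\right) = - 2 \left(1 + \frac{2}{3} \cdot 1\right) = - 2 \left(1 + \frac{2}{3}\right) = \left(-2\right) \frac{5}{3} = - \frac{10}{3}$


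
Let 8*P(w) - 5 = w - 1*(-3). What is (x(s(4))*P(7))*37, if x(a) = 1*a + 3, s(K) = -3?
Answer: 0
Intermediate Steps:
P(w) = 1 + w/8 (P(w) = 5/8 + (w - 1*(-3))/8 = 5/8 + (w + 3)/8 = 5/8 + (3 + w)/8 = 5/8 + (3/8 + w/8) = 1 + w/8)
x(a) = 3 + a (x(a) = a + 3 = 3 + a)
(x(s(4))*P(7))*37 = ((3 - 3)*(1 + (⅛)*7))*37 = (0*(1 + 7/8))*37 = (0*(15/8))*37 = 0*37 = 0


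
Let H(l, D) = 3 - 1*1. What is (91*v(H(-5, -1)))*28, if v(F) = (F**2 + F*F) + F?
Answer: 25480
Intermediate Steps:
H(l, D) = 2 (H(l, D) = 3 - 1 = 2)
v(F) = F + 2*F**2 (v(F) = (F**2 + F**2) + F = 2*F**2 + F = F + 2*F**2)
(91*v(H(-5, -1)))*28 = (91*(2*(1 + 2*2)))*28 = (91*(2*(1 + 4)))*28 = (91*(2*5))*28 = (91*10)*28 = 910*28 = 25480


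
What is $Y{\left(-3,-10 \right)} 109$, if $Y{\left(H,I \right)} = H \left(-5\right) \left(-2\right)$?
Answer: $-3270$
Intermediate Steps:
$Y{\left(H,I \right)} = 10 H$ ($Y{\left(H,I \right)} = - 5 H \left(-2\right) = 10 H$)
$Y{\left(-3,-10 \right)} 109 = 10 \left(-3\right) 109 = \left(-30\right) 109 = -3270$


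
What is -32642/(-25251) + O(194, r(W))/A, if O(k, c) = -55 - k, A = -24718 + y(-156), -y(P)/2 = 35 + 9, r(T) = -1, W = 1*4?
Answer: 42947629/32967174 ≈ 1.3027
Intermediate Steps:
W = 4
y(P) = -88 (y(P) = -2*(35 + 9) = -2*44 = -88)
A = -24806 (A = -24718 - 88 = -24806)
-32642/(-25251) + O(194, r(W))/A = -32642/(-25251) + (-55 - 1*194)/(-24806) = -32642*(-1/25251) + (-55 - 194)*(-1/24806) = 1718/1329 - 249*(-1/24806) = 1718/1329 + 249/24806 = 42947629/32967174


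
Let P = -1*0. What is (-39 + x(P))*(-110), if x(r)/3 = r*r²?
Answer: 4290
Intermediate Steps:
P = 0
x(r) = 3*r³ (x(r) = 3*(r*r²) = 3*r³)
(-39 + x(P))*(-110) = (-39 + 3*0³)*(-110) = (-39 + 3*0)*(-110) = (-39 + 0)*(-110) = -39*(-110) = 4290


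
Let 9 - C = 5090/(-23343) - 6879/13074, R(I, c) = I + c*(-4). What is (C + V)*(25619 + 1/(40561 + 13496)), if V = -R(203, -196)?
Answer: -68839271531929658446/2749576708629 ≈ -2.5036e+7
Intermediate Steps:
R(I, c) = I - 4*c
C = 991266865/101728794 (C = 9 - (5090/(-23343) - 6879/13074) = 9 - (5090*(-1/23343) - 6879*1/13074) = 9 - (-5090/23343 - 2293/4358) = 9 - 1*(-75707719/101728794) = 9 + 75707719/101728794 = 991266865/101728794 ≈ 9.7442)
V = -987 (V = -(203 - 4*(-196)) = -(203 + 784) = -1*987 = -987)
(C + V)*(25619 + 1/(40561 + 13496)) = (991266865/101728794 - 987)*(25619 + 1/(40561 + 13496)) = -99415052813*(25619 + 1/54057)/101728794 = -99415052813/101728794*1384886284/54057 = -68839271531929658446/2749576708629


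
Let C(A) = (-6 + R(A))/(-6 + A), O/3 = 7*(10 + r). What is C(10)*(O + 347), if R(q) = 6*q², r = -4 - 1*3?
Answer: 60885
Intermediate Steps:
r = -7 (r = -4 - 3 = -7)
O = 63 (O = 3*(7*(10 - 7)) = 3*(7*3) = 3*21 = 63)
C(A) = (-6 + 6*A²)/(-6 + A)
C(10)*(O + 347) = (6*(-1 + 10²)/(-6 + 10))*(63 + 347) = (6*(-1 + 100)/4)*410 = (6*(¼)*99)*410 = (297/2)*410 = 60885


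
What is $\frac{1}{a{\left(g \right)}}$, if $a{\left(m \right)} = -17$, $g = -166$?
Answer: $- \frac{1}{17} \approx -0.058824$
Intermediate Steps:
$\frac{1}{a{\left(g \right)}} = \frac{1}{-17} = - \frac{1}{17}$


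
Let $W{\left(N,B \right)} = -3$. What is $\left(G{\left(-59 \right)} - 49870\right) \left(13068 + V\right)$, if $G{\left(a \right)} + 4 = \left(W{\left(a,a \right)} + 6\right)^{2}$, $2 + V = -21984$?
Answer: $444696070$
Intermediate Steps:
$V = -21986$ ($V = -2 - 21984 = -21986$)
$G{\left(a \right)} = 5$ ($G{\left(a \right)} = -4 + \left(-3 + 6\right)^{2} = -4 + 3^{2} = -4 + 9 = 5$)
$\left(G{\left(-59 \right)} - 49870\right) \left(13068 + V\right) = \left(5 - 49870\right) \left(13068 - 21986\right) = \left(-49865\right) \left(-8918\right) = 444696070$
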